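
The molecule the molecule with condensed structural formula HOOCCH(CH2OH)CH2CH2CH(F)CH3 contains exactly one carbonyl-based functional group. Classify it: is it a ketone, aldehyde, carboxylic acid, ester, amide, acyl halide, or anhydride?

The carbonyl is in the HOOC segment: –COOH: carbonyl C bonded to –OH and C → carboxylic acid (the –OH is not a separate alcohol).

carboxylic acid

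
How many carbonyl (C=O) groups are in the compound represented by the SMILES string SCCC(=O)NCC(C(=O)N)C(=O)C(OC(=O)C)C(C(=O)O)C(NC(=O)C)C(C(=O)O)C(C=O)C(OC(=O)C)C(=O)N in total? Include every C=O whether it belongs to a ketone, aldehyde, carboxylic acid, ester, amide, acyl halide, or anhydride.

CH2CONHCH2: amide, 1 C=O (running total 1).
CH(CONH2): amide, 1 C=O (running total 2).
CO: ketone, 1 C=O (running total 3).
CH(OCOCH3): ester, 1 C=O (running total 4).
CH(COOH): carboxylic acid, 1 C=O (running total 5).
CH(NHCOCH3): amide, 1 C=O (running total 6).
CH(COOH): carboxylic acid, 1 C=O (running total 7).
CH(CHO): aldehyde, 1 C=O (running total 8).
CH(OCOCH3): ester, 1 C=O (running total 9).
CONH2: amide, 1 C=O (running total 10).

10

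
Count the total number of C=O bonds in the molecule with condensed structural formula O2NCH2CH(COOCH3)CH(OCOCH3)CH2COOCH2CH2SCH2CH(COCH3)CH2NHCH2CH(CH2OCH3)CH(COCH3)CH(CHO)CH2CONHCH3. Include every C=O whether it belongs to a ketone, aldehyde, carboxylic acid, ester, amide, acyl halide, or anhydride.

7

CH(COOCH3): ester, 1 C=O (running total 1).
CH(OCOCH3): ester, 1 C=O (running total 2).
CH2COOCH2: ester, 1 C=O (running total 3).
CH(COCH3): ketone, 1 C=O (running total 4).
CH(COCH3): ketone, 1 C=O (running total 5).
CH(CHO): aldehyde, 1 C=O (running total 6).
CONHCH3: amide, 1 C=O (running total 7).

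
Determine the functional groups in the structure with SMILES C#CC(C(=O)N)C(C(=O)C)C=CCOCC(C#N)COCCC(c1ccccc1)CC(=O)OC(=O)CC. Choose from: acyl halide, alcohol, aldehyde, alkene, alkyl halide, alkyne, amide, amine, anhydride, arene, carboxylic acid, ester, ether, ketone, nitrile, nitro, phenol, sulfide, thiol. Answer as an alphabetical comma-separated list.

alkene, alkyne, amide, anhydride, arene, ether, ketone, nitrile

Working along the chain:
  HC≡C: C≡C triple bond → alkyne.
  CH(CONH2): pendant –CONH2: carbonyl C bonded to C and N → amide.
  CH(COCH3): pendant –COCH3: carbonyl C bonded to two carbons → ketone.
  CH=CH: C=C double bond → alkene.
  CH2OCH2: C–O–C with sp³ carbons on both sides and no adjacent C=O → ether.
  CH(CN): pendant –C≡N: nitrile.
  CH2OCH2: C–O–C with sp³ carbons on both sides and no adjacent C=O → ether.
  CH(C6H5): pendant –C6H5: benzene ring → arene.
  CH2CO-O-COCH2: two acyl groups sharing one oxygen, –C(=O)–O–C(=O)– → anhydride.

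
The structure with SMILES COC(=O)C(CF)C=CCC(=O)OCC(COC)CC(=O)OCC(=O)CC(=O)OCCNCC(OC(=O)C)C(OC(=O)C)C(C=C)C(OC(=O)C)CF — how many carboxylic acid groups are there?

Working along the chain:
  CH3OOC: CH3O–C(=O)–: carbonyl C bonded to C and to –OCH3 → ester (not ketone + ether).
  CH(CH2F): pendant –CH2X: halogen on sp³ carbon → alkyl halide.
  CH=CH: C=C double bond → alkene.
  CH2COOCH2: –C(=O)–O–C with C on the carbonyl side → ester.
  CH(CH2OCH3): pendant –CH2OCH3: C–O–C linkage → ether.
  CH2COOCH2: –C(=O)–O–C with C on the carbonyl side → ester.
  CO: –C(=O)– with carbon on both sides → ketone.
  CH2COOCH2: –C(=O)–O–C with C on the carbonyl side → ester.
  CH2NHCH2: C–N–C with sp³ carbons and no adjacent C=O → amine (secondary).
  CH(OCOCH3): pendant –OC(=O)CH3: an acyloxy group → ester.
  CH(OCOCH3): pendant –OC(=O)CH3: an acyloxy group → ester.
  CH(CH=CH2): pendant –CH=CH2: C=C double bond → alkene.
  CH(OCOCH3): pendant –OC(=O)CH3: an acyloxy group → ester.
  CH2F: halogen on an sp³ carbon → alkyl halide.
No segment is a carboxylic acid: CH3OOC is ester, not carboxylic acid; CH2COOCH2 is ester, not carboxylic acid; CH2COOCH2 is ester, not carboxylic acid. → 0.

0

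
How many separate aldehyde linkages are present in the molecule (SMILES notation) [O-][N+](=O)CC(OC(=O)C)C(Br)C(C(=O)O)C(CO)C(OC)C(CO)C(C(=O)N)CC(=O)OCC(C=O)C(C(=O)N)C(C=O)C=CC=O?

Working along the chain:
  O2NCH2: –NO2 on carbon → nitro group.
  CH(OCOCH3): pendant –OC(=O)CH3: an acyloxy group → ester.
  CH(Br): halogen on an sp³ carbon → alkyl halide.
  CH(COOH): pendant –COOH: carbonyl C bonded to C and –OH → carboxylic acid.
  CH(CH2OH): pendant –CH2OH on an sp³ backbone C → alcohol.
  CH(OCH3): pendant –OCH3: C–O–C with sp³ C, no adjacent C=O → ether.
  CH(CH2OH): pendant –CH2OH on an sp³ backbone C → alcohol.
  CH(CONH2): pendant –CONH2: carbonyl C bonded to C and N → amide.
  CH2COOCH2: –C(=O)–O–C with C on the carbonyl side → ester.
  CH(CHO): pendant –CHO: carbonyl C bonded to C and H → aldehyde.
  CH(CONH2): pendant –CONH2: carbonyl C bonded to C and N → amide.
  CH(CHO): pendant –CHO: carbonyl C bonded to C and H → aldehyde.
  CH=CH: C=C double bond → alkene.
  CHO: terminal –CHO: carbonyl C bonded to H and C → aldehyde.
Aldehyde appears at: CH(CHO), CH(CHO), CHO → 3.

3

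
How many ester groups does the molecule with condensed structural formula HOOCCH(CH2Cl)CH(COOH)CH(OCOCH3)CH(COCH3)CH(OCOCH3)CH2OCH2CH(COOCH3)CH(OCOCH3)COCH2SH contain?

–COOH: carbonyl C bonded to –OH and C → carboxylic acid (the –OH is not a separate alcohol).
pendant –CH2X: halogen on sp³ carbon → alkyl halide.
pendant –COOH: carbonyl C bonded to C and –OH → carboxylic acid.
pendant –OC(=O)CH3: an acyloxy group → ester.
pendant –COCH3: carbonyl C bonded to two carbons → ketone.
pendant –OC(=O)CH3: an acyloxy group → ester.
C–O–C with sp³ carbons on both sides and no adjacent C=O → ether.
pendant –COOCH3: carbonyl C bonded to C and –OCH3 → ester.
pendant –OC(=O)CH3: an acyloxy group → ester.
–C(=O)– with carbon on both sides → ketone.
–SH on an sp³ carbon → thiol.
Ester appears at: CH(OCOCH3), CH(OCOCH3), CH(COOCH3), CH(OCOCH3) → 4.

4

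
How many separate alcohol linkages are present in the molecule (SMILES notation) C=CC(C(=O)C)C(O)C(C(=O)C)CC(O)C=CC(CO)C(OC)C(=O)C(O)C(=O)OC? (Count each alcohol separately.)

4

C=C double bond → alkene.
pendant –COCH3: carbonyl C bonded to two carbons → ketone.
–OH on an sp³ carbon → alcohol (secondary).
pendant –COCH3: carbonyl C bonded to two carbons → ketone.
–OH on an sp³ carbon → alcohol (secondary).
C=C double bond → alkene.
pendant –CH2OH on an sp³ backbone C → alcohol.
pendant –OCH3: C–O–C with sp³ C, no adjacent C=O → ether.
–C(=O)– with carbon on both sides → ketone.
–OH on an sp³ carbon → alcohol (secondary).
–C(=O)OCH3: carbonyl C bonded to C and to –OCH3 → ester (not ketone + ether).
Alcohol appears at: CH(OH), CH(OH), CH(CH2OH), CH(OH) → 4.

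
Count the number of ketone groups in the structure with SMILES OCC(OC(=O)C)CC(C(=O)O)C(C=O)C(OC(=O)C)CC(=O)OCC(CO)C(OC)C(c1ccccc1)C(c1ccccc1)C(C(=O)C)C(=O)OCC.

1

Working along the chain:
  HOCH2: HO– on an sp³ carbon → alcohol.
  CH(OCOCH3): pendant –OC(=O)CH3: an acyloxy group → ester.
  CH(COOH): pendant –COOH: carbonyl C bonded to C and –OH → carboxylic acid.
  CH(CHO): pendant –CHO: carbonyl C bonded to C and H → aldehyde.
  CH(OCOCH3): pendant –OC(=O)CH3: an acyloxy group → ester.
  CH2COOCH2: –C(=O)–O–C with C on the carbonyl side → ester.
  CH(CH2OH): pendant –CH2OH on an sp³ backbone C → alcohol.
  CH(OCH3): pendant –OCH3: C–O–C with sp³ C, no adjacent C=O → ether.
  CH(C6H5): pendant –C6H5: benzene ring → arene.
  CH(C6H5): pendant –C6H5: benzene ring → arene.
  CH(COCH3): pendant –COCH3: carbonyl C bonded to two carbons → ketone.
  COOCH2CH3: –C(=O)OCH2CH3: carbonyl C bonded to C and to –OEt → ester.
Ketone appears at: CH(COCH3) → 1.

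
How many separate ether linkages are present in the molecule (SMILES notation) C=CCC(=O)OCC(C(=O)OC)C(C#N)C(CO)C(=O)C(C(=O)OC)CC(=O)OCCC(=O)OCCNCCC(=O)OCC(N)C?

Taking each segment in turn:
  CH2=CH: C=C double bond → alkene.
  CH2COOCH2: –C(=O)–O–C with C on the carbonyl side → ester.
  CH(COOCH3): pendant –COOCH3: carbonyl C bonded to C and –OCH3 → ester.
  CH(CN): pendant –C≡N: nitrile.
  CH(CH2OH): pendant –CH2OH on an sp³ backbone C → alcohol.
  CO: –C(=O)– with carbon on both sides → ketone.
  CH(COOCH3): pendant –COOCH3: carbonyl C bonded to C and –OCH3 → ester.
  CH2COOCH2: –C(=O)–O–C with C on the carbonyl side → ester.
  CH2COOCH2: –C(=O)–O–C with C on the carbonyl side → ester.
  CH2NHCH2: C–N–C with sp³ carbons and no adjacent C=O → amine (secondary).
  CH2COOCH2: –C(=O)–O–C with C on the carbonyl side → ester.
  CH(NH2): –NH2 on an sp³ carbon with no adjacent C=O → amine.
No segment is a ether: CH2COOCH2 is ester, not ether; CH(COOCH3) is ester, not ether; CH(CH2OH) is alcohol, not ether. → 0.

0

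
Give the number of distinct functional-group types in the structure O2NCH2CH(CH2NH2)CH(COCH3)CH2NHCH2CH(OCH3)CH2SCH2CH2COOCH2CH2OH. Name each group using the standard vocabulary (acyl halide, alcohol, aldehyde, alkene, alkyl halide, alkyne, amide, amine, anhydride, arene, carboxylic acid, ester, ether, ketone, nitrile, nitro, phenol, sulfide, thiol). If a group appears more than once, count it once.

Taking each segment in turn:
  O2NCH2: –NO2 on carbon → nitro group.
  CH(CH2NH2): pendant –CH2NH2: N on sp³ C, no adjacent C=O → amine.
  CH(COCH3): pendant –COCH3: carbonyl C bonded to two carbons → ketone.
  CH2NHCH2: C–N–C with sp³ carbons and no adjacent C=O → amine (secondary).
  CH(OCH3): pendant –OCH3: C–O–C with sp³ C, no adjacent C=O → ether.
  CH2SCH2: C–S–C linkage → sulfide (thioether).
  CH2COOCH2: –C(=O)–O–C with C on the carbonyl side → ester.
  CH2OH: –OH on an sp³ carbon → alcohol.
Distinct types present: alcohol, amine, ester, ether, ketone, nitro, sulfide.

7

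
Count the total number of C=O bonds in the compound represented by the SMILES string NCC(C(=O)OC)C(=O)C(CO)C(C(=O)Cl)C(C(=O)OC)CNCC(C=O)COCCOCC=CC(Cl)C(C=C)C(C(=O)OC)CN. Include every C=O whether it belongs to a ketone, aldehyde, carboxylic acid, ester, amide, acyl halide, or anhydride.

6

CH(COOCH3): ester, 1 C=O (running total 1).
CO: ketone, 1 C=O (running total 2).
CH(COCl): acyl halide, 1 C=O (running total 3).
CH(COOCH3): ester, 1 C=O (running total 4).
CH(CHO): aldehyde, 1 C=O (running total 5).
CH(COOCH3): ester, 1 C=O (running total 6).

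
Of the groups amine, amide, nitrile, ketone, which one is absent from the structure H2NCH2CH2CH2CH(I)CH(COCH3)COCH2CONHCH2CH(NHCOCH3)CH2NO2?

nitrile

amine: present (H2NCH2 — –NH2 on an sp³ carbon with no adjacent C=O → amine).
amide: present (CH2CONHCH2 — –C(=O)–N– linkage → amide (the N is not an amine)).
ketone: present (CH(COCH3) — pendant –COCH3: carbonyl C bonded to two carbons → ketone).
nitrile: no segment matches this pattern.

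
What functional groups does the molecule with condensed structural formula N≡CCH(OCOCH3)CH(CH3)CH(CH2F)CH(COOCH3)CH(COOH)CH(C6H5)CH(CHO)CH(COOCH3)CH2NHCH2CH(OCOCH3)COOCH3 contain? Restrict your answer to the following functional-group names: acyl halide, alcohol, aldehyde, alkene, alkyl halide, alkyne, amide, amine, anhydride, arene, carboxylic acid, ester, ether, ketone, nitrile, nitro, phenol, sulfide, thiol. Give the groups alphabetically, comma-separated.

aldehyde, alkyl halide, amine, arene, carboxylic acid, ester, nitrile

Reading the structure from left to right:
  N≡C: N≡C–: carbon triple-bonded to nitrogen → nitrile.
  CH(OCOCH3): pendant –OC(=O)CH3: an acyloxy group → ester.
  CH(CH2F): pendant –CH2X: halogen on sp³ carbon → alkyl halide.
  CH(COOCH3): pendant –COOCH3: carbonyl C bonded to C and –OCH3 → ester.
  CH(COOH): pendant –COOH: carbonyl C bonded to C and –OH → carboxylic acid.
  CH(C6H5): pendant –C6H5: benzene ring → arene.
  CH(CHO): pendant –CHO: carbonyl C bonded to C and H → aldehyde.
  CH(COOCH3): pendant –COOCH3: carbonyl C bonded to C and –OCH3 → ester.
  CH2NHCH2: C–N–C with sp³ carbons and no adjacent C=O → amine (secondary).
  CH(OCOCH3): pendant –OC(=O)CH3: an acyloxy group → ester.
  COOCH3: –C(=O)OCH3: carbonyl C bonded to C and to –OCH3 → ester (not ketone + ether).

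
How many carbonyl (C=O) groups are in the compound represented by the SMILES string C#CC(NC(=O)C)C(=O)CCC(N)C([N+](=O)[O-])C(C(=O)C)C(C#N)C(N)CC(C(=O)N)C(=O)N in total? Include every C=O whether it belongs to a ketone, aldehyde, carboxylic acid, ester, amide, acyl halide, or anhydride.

5

CH(NHCOCH3): amide, 1 C=O (running total 1).
CO: ketone, 1 C=O (running total 2).
CH(COCH3): ketone, 1 C=O (running total 3).
CH(CONH2): amide, 1 C=O (running total 4).
CONH2: amide, 1 C=O (running total 5).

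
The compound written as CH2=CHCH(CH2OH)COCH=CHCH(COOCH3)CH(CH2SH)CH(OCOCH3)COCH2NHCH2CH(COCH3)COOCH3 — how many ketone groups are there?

Working along the chain:
  CH2=CH: C=C double bond → alkene.
  CH(CH2OH): pendant –CH2OH on an sp³ backbone C → alcohol.
  CO: –C(=O)– with carbon on both sides → ketone.
  CH=CH: C=C double bond → alkene.
  CH(COOCH3): pendant –COOCH3: carbonyl C bonded to C and –OCH3 → ester.
  CH(CH2SH): pendant –CH2SH → thiol.
  CH(OCOCH3): pendant –OC(=O)CH3: an acyloxy group → ester.
  CO: –C(=O)– with carbon on both sides → ketone.
  CH2NHCH2: C–N–C with sp³ carbons and no adjacent C=O → amine (secondary).
  CH(COCH3): pendant –COCH3: carbonyl C bonded to two carbons → ketone.
  COOCH3: –C(=O)OCH3: carbonyl C bonded to C and to –OCH3 → ester (not ketone + ether).
Ketone appears at: CO, CO, CH(COCH3) → 3.

3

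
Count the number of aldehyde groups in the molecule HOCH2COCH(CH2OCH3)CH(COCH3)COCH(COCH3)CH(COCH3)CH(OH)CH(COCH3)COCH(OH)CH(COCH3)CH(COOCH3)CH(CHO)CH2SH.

1

Working along the chain:
  HOCH2: HO– on an sp³ carbon → alcohol.
  CO: –C(=O)– with carbon on both sides → ketone.
  CH(CH2OCH3): pendant –CH2OCH3: C–O–C linkage → ether.
  CH(COCH3): pendant –COCH3: carbonyl C bonded to two carbons → ketone.
  CO: –C(=O)– with carbon on both sides → ketone.
  CH(COCH3): pendant –COCH3: carbonyl C bonded to two carbons → ketone.
  CH(COCH3): pendant –COCH3: carbonyl C bonded to two carbons → ketone.
  CH(OH): –OH on an sp³ carbon → alcohol (secondary).
  CH(COCH3): pendant –COCH3: carbonyl C bonded to two carbons → ketone.
  CO: –C(=O)– with carbon on both sides → ketone.
  CH(OH): –OH on an sp³ carbon → alcohol (secondary).
  CH(COCH3): pendant –COCH3: carbonyl C bonded to two carbons → ketone.
  CH(COOCH3): pendant –COOCH3: carbonyl C bonded to C and –OCH3 → ester.
  CH(CHO): pendant –CHO: carbonyl C bonded to C and H → aldehyde.
  CH2SH: –SH on an sp³ carbon → thiol.
Aldehyde appears at: CH(CHO) → 1.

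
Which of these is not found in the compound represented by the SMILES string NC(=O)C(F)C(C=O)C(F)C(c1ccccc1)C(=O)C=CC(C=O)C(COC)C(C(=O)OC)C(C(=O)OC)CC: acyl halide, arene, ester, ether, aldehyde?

acyl halide

ether: present (CH(CH2OCH3) — pendant –CH2OCH3: C–O–C linkage → ether).
ester: present (CH(COOCH3) — pendant –COOCH3: carbonyl C bonded to C and –OCH3 → ester).
aldehyde: present (CH(CHO) — pendant –CHO: carbonyl C bonded to C and H → aldehyde).
arene: present (CH(C6H5) — pendant –C6H5: benzene ring → arene).
acyl halide: no segment matches this pattern.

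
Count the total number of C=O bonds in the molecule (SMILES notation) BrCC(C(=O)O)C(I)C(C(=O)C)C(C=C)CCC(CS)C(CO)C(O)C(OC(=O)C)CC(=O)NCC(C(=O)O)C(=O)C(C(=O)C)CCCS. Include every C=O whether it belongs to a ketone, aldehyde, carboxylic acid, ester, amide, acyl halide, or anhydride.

7

CH(COOH): carboxylic acid, 1 C=O (running total 1).
CH(COCH3): ketone, 1 C=O (running total 2).
CH(OCOCH3): ester, 1 C=O (running total 3).
CH2CONHCH2: amide, 1 C=O (running total 4).
CH(COOH): carboxylic acid, 1 C=O (running total 5).
CO: ketone, 1 C=O (running total 6).
CH(COCH3): ketone, 1 C=O (running total 7).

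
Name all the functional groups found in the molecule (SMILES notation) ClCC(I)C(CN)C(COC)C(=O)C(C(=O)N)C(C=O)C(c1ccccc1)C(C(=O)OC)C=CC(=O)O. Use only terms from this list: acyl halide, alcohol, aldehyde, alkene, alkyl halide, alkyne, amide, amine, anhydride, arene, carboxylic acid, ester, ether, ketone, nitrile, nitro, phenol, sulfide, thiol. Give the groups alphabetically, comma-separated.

aldehyde, alkene, alkyl halide, amide, amine, arene, carboxylic acid, ester, ether, ketone

Taking each segment in turn:
  ClCH2: halogen on an sp³ carbon → alkyl halide.
  CH(I): halogen on an sp³ carbon → alkyl halide.
  CH(CH2NH2): pendant –CH2NH2: N on sp³ C, no adjacent C=O → amine.
  CH(CH2OCH3): pendant –CH2OCH3: C–O–C linkage → ether.
  CO: –C(=O)– with carbon on both sides → ketone.
  CH(CONH2): pendant –CONH2: carbonyl C bonded to C and N → amide.
  CH(CHO): pendant –CHO: carbonyl C bonded to C and H → aldehyde.
  CH(C6H5): pendant –C6H5: benzene ring → arene.
  CH(COOCH3): pendant –COOCH3: carbonyl C bonded to C and –OCH3 → ester.
  CH=CH: C=C double bond → alkene.
  COOH: –COOH: carbonyl C bonded to –OH and C → carboxylic acid (the –OH is not a separate alcohol).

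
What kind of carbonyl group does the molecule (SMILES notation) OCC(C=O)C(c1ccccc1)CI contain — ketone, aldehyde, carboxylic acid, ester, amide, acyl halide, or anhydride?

The carbonyl is in the CH(CHO) segment: pendant –CHO: carbonyl C bonded to C and H → aldehyde.

aldehyde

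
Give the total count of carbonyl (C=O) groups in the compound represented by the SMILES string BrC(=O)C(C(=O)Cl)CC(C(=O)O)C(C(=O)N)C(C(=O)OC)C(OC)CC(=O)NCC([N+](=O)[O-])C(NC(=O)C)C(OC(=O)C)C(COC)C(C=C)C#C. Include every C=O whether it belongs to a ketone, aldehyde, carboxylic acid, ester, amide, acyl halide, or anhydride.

8

BrCO: acyl halide, 1 C=O (running total 1).
CH(COCl): acyl halide, 1 C=O (running total 2).
CH(COOH): carboxylic acid, 1 C=O (running total 3).
CH(CONH2): amide, 1 C=O (running total 4).
CH(COOCH3): ester, 1 C=O (running total 5).
CH2CONHCH2: amide, 1 C=O (running total 6).
CH(NHCOCH3): amide, 1 C=O (running total 7).
CH(OCOCH3): ester, 1 C=O (running total 8).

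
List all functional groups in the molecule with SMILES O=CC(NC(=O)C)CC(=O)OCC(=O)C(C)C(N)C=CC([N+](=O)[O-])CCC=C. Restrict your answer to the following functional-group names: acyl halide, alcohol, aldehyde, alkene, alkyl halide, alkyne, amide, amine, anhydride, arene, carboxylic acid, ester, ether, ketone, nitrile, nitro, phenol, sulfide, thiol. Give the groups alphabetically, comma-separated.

aldehyde, alkene, amide, amine, ester, ketone, nitro

terminal –CHO: carbonyl C bonded to H and C → aldehyde.
pendant –NHC(=O)CH3: N bonded to a carbonyl → amide (not amine).
–C(=O)–O–C with C on the carbonyl side → ester.
–C(=O)– with carbon on both sides → ketone.
–NH2 on an sp³ carbon with no adjacent C=O → amine.
C=C double bond → alkene.
–NO2 on an sp³ carbon → nitro (the N=O is not a carbonyl).
C=C double bond → alkene.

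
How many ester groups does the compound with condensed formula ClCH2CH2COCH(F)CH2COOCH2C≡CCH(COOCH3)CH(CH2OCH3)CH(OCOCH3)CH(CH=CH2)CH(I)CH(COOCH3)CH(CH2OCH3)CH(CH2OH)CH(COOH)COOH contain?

4

Working along the chain:
  ClCH2: halogen on an sp³ carbon → alkyl halide.
  CO: –C(=O)– with carbon on both sides → ketone.
  CH(F): halogen on an sp³ carbon → alkyl halide.
  CH2COOCH2: –C(=O)–O–C with C on the carbonyl side → ester.
  C≡C: C≡C triple bond → alkyne.
  CH(COOCH3): pendant –COOCH3: carbonyl C bonded to C and –OCH3 → ester.
  CH(CH2OCH3): pendant –CH2OCH3: C–O–C linkage → ether.
  CH(OCOCH3): pendant –OC(=O)CH3: an acyloxy group → ester.
  CH(CH=CH2): pendant –CH=CH2: C=C double bond → alkene.
  CH(I): halogen on an sp³ carbon → alkyl halide.
  CH(COOCH3): pendant –COOCH3: carbonyl C bonded to C and –OCH3 → ester.
  CH(CH2OCH3): pendant –CH2OCH3: C–O–C linkage → ether.
  CH(CH2OH): pendant –CH2OH on an sp³ backbone C → alcohol.
  CH(COOH): pendant –COOH: carbonyl C bonded to C and –OH → carboxylic acid.
  COOH: –COOH: carbonyl C bonded to –OH and C → carboxylic acid (the –OH is not a separate alcohol).
Ester appears at: CH2COOCH2, CH(COOCH3), CH(OCOCH3), CH(COOCH3) → 4.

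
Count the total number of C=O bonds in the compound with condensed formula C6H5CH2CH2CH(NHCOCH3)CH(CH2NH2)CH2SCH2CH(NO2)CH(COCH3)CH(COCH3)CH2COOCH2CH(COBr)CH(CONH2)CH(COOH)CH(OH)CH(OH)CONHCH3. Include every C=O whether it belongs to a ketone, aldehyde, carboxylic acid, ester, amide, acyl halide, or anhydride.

8

CH(NHCOCH3): amide, 1 C=O (running total 1).
CH(COCH3): ketone, 1 C=O (running total 2).
CH(COCH3): ketone, 1 C=O (running total 3).
CH2COOCH2: ester, 1 C=O (running total 4).
CH(COBr): acyl halide, 1 C=O (running total 5).
CH(CONH2): amide, 1 C=O (running total 6).
CH(COOH): carboxylic acid, 1 C=O (running total 7).
CONHCH3: amide, 1 C=O (running total 8).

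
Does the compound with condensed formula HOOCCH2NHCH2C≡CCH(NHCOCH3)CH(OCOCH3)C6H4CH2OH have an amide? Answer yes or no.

Reading the structure from left to right:
  HOOC: –COOH: carbonyl C bonded to –OH and C → carboxylic acid (the –OH is not a separate alcohol).
  CH2NHCH2: C–N–C with sp³ carbons and no adjacent C=O → amine (secondary).
  C≡C: C≡C triple bond → alkyne.
  CH(NHCOCH3): pendant –NHC(=O)CH3: N bonded to a carbonyl → amide (not amine).
  CH(OCOCH3): pendant –OC(=O)CH3: an acyloxy group → ester.
  C6H4: para-disubstituted benzene ring → arene.
  CH2OH: –OH on an sp³ carbon → alcohol.
The CH(NHCOCH3) segment supplies the amide: pendant –NHC(=O)CH3: N bonded to a carbonyl → amide (not amine).

yes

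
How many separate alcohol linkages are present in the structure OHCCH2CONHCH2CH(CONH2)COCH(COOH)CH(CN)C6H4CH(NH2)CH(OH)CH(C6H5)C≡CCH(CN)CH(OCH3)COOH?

1

terminal –CHO: carbonyl C bonded to H and C → aldehyde.
–C(=O)–N– linkage → amide (the N is not an amine).
pendant –CONH2: carbonyl C bonded to C and N → amide.
–C(=O)– with carbon on both sides → ketone.
pendant –COOH: carbonyl C bonded to C and –OH → carboxylic acid.
pendant –C≡N: nitrile.
para-disubstituted benzene ring → arene.
–NH2 on an sp³ carbon with no adjacent C=O → amine.
–OH on an sp³ carbon → alcohol (secondary).
pendant –C6H5: benzene ring → arene.
C≡C triple bond → alkyne.
pendant –C≡N: nitrile.
pendant –OCH3: C–O–C with sp³ C, no adjacent C=O → ether.
–COOH: carbonyl C bonded to –OH and C → carboxylic acid (the –OH is not a separate alcohol).
Alcohol appears at: CH(OH) → 1.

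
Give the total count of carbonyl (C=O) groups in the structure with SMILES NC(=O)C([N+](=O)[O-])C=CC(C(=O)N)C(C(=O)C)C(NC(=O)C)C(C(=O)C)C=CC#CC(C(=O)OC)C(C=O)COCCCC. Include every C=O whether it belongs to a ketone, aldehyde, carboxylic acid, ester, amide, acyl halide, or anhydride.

H2NCO: amide, 1 C=O (running total 1).
CH(CONH2): amide, 1 C=O (running total 2).
CH(COCH3): ketone, 1 C=O (running total 3).
CH(NHCOCH3): amide, 1 C=O (running total 4).
CH(COCH3): ketone, 1 C=O (running total 5).
CH(COOCH3): ester, 1 C=O (running total 6).
CH(CHO): aldehyde, 1 C=O (running total 7).

7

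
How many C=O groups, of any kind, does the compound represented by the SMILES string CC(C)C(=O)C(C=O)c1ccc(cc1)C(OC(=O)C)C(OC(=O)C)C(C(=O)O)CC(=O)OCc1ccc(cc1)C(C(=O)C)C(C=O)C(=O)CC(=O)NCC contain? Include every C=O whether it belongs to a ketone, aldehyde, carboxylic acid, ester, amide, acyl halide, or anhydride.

CO: ketone, 1 C=O (running total 1).
CH(CHO): aldehyde, 1 C=O (running total 2).
CH(OCOCH3): ester, 1 C=O (running total 3).
CH(OCOCH3): ester, 1 C=O (running total 4).
CH(COOH): carboxylic acid, 1 C=O (running total 5).
CH2COOCH2: ester, 1 C=O (running total 6).
CH(COCH3): ketone, 1 C=O (running total 7).
CH(CHO): aldehyde, 1 C=O (running total 8).
CO: ketone, 1 C=O (running total 9).
CH2CONHCH2: amide, 1 C=O (running total 10).

10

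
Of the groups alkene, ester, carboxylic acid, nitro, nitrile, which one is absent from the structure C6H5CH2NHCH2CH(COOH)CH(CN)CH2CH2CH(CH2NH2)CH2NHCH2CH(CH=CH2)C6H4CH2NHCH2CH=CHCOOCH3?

nitrile: present (CH(CN) — pendant –C≡N: nitrile).
ester: present (COOCH3 — –C(=O)OCH3: carbonyl C bonded to C and to –OCH3 → ester (not ketone + ether)).
carboxylic acid: present (CH(COOH) — pendant –COOH: carbonyl C bonded to C and –OH → carboxylic acid).
alkene: present (CH(CH=CH2) — pendant –CH=CH2: C=C double bond → alkene).
nitro: no segment matches this pattern.

nitro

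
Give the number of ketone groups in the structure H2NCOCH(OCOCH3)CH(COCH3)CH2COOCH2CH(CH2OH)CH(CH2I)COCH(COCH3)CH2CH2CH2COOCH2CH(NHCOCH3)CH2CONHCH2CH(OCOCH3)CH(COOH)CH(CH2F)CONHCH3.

3

–C(=O)NH2: carbonyl C bonded to C and to N → amide (the N is not a separate amine).
pendant –OC(=O)CH3: an acyloxy group → ester.
pendant –COCH3: carbonyl C bonded to two carbons → ketone.
–C(=O)–O–C with C on the carbonyl side → ester.
pendant –CH2OH on an sp³ backbone C → alcohol.
pendant –CH2X: halogen on sp³ carbon → alkyl halide.
–C(=O)– with carbon on both sides → ketone.
pendant –COCH3: carbonyl C bonded to two carbons → ketone.
–C(=O)–O–C with C on the carbonyl side → ester.
pendant –NHC(=O)CH3: N bonded to a carbonyl → amide (not amine).
–C(=O)–N– linkage → amide (the N is not an amine).
pendant –OC(=O)CH3: an acyloxy group → ester.
pendant –COOH: carbonyl C bonded to C and –OH → carboxylic acid.
pendant –CH2X: halogen on sp³ carbon → alkyl halide.
–C(=O)NHCH3: carbonyl C bonded to C and to N → amide (the N is not an amine).
Ketone appears at: CH(COCH3), CO, CH(COCH3) → 3.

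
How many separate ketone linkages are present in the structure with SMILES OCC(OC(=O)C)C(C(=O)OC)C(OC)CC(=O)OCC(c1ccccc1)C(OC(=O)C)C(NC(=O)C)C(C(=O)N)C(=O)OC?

0

HO– on an sp³ carbon → alcohol.
pendant –OC(=O)CH3: an acyloxy group → ester.
pendant –COOCH3: carbonyl C bonded to C and –OCH3 → ester.
pendant –OCH3: C–O–C with sp³ C, no adjacent C=O → ether.
–C(=O)–O–C with C on the carbonyl side → ester.
pendant –C6H5: benzene ring → arene.
pendant –OC(=O)CH3: an acyloxy group → ester.
pendant –NHC(=O)CH3: N bonded to a carbonyl → amide (not amine).
pendant –CONH2: carbonyl C bonded to C and N → amide.
–C(=O)OCH3: carbonyl C bonded to C and to –OCH3 → ester (not ketone + ether).
No segment is a ketone: CH(OCOCH3) is ester, not ketone; CH(COOCH3) is ester, not ketone; CH2COOCH2 is ester, not ketone. → 0.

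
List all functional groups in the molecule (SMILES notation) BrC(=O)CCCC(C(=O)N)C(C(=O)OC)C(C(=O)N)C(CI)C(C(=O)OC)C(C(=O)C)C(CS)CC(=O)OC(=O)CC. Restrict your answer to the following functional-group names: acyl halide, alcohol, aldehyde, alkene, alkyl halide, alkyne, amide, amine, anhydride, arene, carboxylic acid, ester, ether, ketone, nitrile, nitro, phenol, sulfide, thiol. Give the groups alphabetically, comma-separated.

acyl halide, alkyl halide, amide, anhydride, ester, ketone, thiol

Working along the chain:
  BrCO: –C(=O)Br: carbonyl C bonded to C and to a halogen → acyl halide (not alkyl halide).
  CH(CONH2): pendant –CONH2: carbonyl C bonded to C and N → amide.
  CH(COOCH3): pendant –COOCH3: carbonyl C bonded to C and –OCH3 → ester.
  CH(CONH2): pendant –CONH2: carbonyl C bonded to C and N → amide.
  CH(CH2I): pendant –CH2X: halogen on sp³ carbon → alkyl halide.
  CH(COOCH3): pendant –COOCH3: carbonyl C bonded to C and –OCH3 → ester.
  CH(COCH3): pendant –COCH3: carbonyl C bonded to two carbons → ketone.
  CH(CH2SH): pendant –CH2SH → thiol.
  CH2CO-O-COCH2: two acyl groups sharing one oxygen, –C(=O)–O–C(=O)– → anhydride.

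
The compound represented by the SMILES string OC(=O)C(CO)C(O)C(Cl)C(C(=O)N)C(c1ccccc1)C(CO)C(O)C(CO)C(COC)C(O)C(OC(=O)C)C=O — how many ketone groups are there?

Working along the chain:
  HOOC: –COOH: carbonyl C bonded to –OH and C → carboxylic acid (the –OH is not a separate alcohol).
  CH(CH2OH): pendant –CH2OH on an sp³ backbone C → alcohol.
  CH(OH): –OH on an sp³ carbon → alcohol (secondary).
  CH(Cl): halogen on an sp³ carbon → alkyl halide.
  CH(CONH2): pendant –CONH2: carbonyl C bonded to C and N → amide.
  CH(C6H5): pendant –C6H5: benzene ring → arene.
  CH(CH2OH): pendant –CH2OH on an sp³ backbone C → alcohol.
  CH(OH): –OH on an sp³ carbon → alcohol (secondary).
  CH(CH2OH): pendant –CH2OH on an sp³ backbone C → alcohol.
  CH(CH2OCH3): pendant –CH2OCH3: C–O–C linkage → ether.
  CH(OH): –OH on an sp³ carbon → alcohol (secondary).
  CH(OCOCH3): pendant –OC(=O)CH3: an acyloxy group → ester.
  CHO: terminal –CHO: carbonyl C bonded to H and C → aldehyde.
No segment is a ketone: HOOC is carboxylic acid, not ketone; CH(CONH2) is amide, not ketone; CH(OCOCH3) is ester, not ketone. → 0.

0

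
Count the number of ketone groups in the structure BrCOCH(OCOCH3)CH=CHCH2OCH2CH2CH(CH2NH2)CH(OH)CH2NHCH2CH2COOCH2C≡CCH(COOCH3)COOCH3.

0

–C(=O)Br: carbonyl C bonded to C and to a halogen → acyl halide (not alkyl halide).
pendant –OC(=O)CH3: an acyloxy group → ester.
C=C double bond → alkene.
C–O–C with sp³ carbons on both sides and no adjacent C=O → ether.
pendant –CH2NH2: N on sp³ C, no adjacent C=O → amine.
–OH on an sp³ carbon → alcohol (secondary).
C–N–C with sp³ carbons and no adjacent C=O → amine (secondary).
–C(=O)–O–C with C on the carbonyl side → ester.
C≡C triple bond → alkyne.
pendant –COOCH3: carbonyl C bonded to C and –OCH3 → ester.
–C(=O)OCH3: carbonyl C bonded to C and to –OCH3 → ester (not ketone + ether).
No segment is a ketone: BrCO is acyl halide, not ketone; CH(OCOCH3) is ester, not ketone; CH2COOCH2 is ester, not ketone. → 0.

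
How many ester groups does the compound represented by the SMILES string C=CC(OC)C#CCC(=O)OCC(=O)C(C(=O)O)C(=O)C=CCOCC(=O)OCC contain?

2

C=C double bond → alkene.
pendant –OCH3: C–O–C with sp³ C, no adjacent C=O → ether.
C≡C triple bond → alkyne.
–C(=O)–O–C with C on the carbonyl side → ester.
–C(=O)– with carbon on both sides → ketone.
pendant –COOH: carbonyl C bonded to C and –OH → carboxylic acid.
–C(=O)– with carbon on both sides → ketone.
C=C double bond → alkene.
C–O–C with sp³ carbons on both sides and no adjacent C=O → ether.
–C(=O)OCH2CH3: carbonyl C bonded to C and to –OEt → ester.
Ester appears at: CH2COOCH2, COOCH2CH3 → 2.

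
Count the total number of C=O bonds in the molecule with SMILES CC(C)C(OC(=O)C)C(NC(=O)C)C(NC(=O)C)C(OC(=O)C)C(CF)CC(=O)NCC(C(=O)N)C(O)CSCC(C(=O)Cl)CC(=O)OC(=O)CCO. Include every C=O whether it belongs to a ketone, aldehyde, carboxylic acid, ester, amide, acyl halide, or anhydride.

CH(OCOCH3): ester, 1 C=O (running total 1).
CH(NHCOCH3): amide, 1 C=O (running total 2).
CH(NHCOCH3): amide, 1 C=O (running total 3).
CH(OCOCH3): ester, 1 C=O (running total 4).
CH2CONHCH2: amide, 1 C=O (running total 5).
CH(CONH2): amide, 1 C=O (running total 6).
CH(COCl): acyl halide, 1 C=O (running total 7).
CH2CO-O-COCH2: anhydride, 2 C=O (running total 9).

9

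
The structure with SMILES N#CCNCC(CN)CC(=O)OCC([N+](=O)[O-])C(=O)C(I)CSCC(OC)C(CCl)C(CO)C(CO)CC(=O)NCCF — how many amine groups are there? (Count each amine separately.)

N≡C–: carbon triple-bonded to nitrogen → nitrile.
C–N–C with sp³ carbons and no adjacent C=O → amine (secondary).
pendant –CH2NH2: N on sp³ C, no adjacent C=O → amine.
–C(=O)–O–C with C on the carbonyl side → ester.
–NO2 on an sp³ carbon → nitro (the N=O is not a carbonyl).
–C(=O)– with carbon on both sides → ketone.
halogen on an sp³ carbon → alkyl halide.
C–S–C linkage → sulfide (thioether).
pendant –OCH3: C–O–C with sp³ C, no adjacent C=O → ether.
pendant –CH2X: halogen on sp³ carbon → alkyl halide.
pendant –CH2OH on an sp³ backbone C → alcohol.
pendant –CH2OH on an sp³ backbone C → alcohol.
–C(=O)–N– linkage → amide (the N is not an amine).
halogen on an sp³ carbon → alkyl halide.
Amine appears at: CH2NHCH2, CH(CH2NH2) → 2.

2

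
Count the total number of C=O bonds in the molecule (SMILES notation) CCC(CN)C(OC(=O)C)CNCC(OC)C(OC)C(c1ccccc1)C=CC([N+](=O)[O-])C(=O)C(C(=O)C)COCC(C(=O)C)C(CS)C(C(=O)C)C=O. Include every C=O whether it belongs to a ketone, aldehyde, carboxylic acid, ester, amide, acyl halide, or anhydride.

CH(OCOCH3): ester, 1 C=O (running total 1).
CO: ketone, 1 C=O (running total 2).
CH(COCH3): ketone, 1 C=O (running total 3).
CH(COCH3): ketone, 1 C=O (running total 4).
CH(COCH3): ketone, 1 C=O (running total 5).
CHO: aldehyde, 1 C=O (running total 6).

6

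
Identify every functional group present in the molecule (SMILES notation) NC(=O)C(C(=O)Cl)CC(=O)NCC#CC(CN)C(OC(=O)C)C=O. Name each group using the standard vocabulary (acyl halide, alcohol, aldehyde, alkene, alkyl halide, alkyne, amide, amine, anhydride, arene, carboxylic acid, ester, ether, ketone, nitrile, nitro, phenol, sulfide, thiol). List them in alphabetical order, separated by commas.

acyl halide, aldehyde, alkyne, amide, amine, ester

Taking each segment in turn:
  H2NCO: –C(=O)NH2: carbonyl C bonded to C and to N → amide (the N is not a separate amine).
  CH(COCl): pendant –C(=O)X: carbonyl C bonded to C and halogen → acyl halide.
  CH2CONHCH2: –C(=O)–N– linkage → amide (the N is not an amine).
  C≡C: C≡C triple bond → alkyne.
  CH(CH2NH2): pendant –CH2NH2: N on sp³ C, no adjacent C=O → amine.
  CH(OCOCH3): pendant –OC(=O)CH3: an acyloxy group → ester.
  CHO: terminal –CHO: carbonyl C bonded to H and C → aldehyde.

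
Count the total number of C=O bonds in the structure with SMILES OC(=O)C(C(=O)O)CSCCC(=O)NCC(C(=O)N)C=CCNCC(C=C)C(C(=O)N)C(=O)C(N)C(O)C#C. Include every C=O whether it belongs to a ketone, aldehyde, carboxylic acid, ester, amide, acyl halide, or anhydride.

HOOC: carboxylic acid, 1 C=O (running total 1).
CH(COOH): carboxylic acid, 1 C=O (running total 2).
CH2CONHCH2: amide, 1 C=O (running total 3).
CH(CONH2): amide, 1 C=O (running total 4).
CH(CONH2): amide, 1 C=O (running total 5).
CO: ketone, 1 C=O (running total 6).

6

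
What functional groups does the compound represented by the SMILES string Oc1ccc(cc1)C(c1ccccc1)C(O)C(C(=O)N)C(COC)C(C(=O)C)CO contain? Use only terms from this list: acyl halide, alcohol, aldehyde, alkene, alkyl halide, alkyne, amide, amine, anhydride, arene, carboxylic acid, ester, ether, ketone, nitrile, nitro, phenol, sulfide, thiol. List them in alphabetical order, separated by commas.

alcohol, amide, arene, ether, ketone, phenol

–OH attached directly to an aromatic ring → phenol (not alcohol); the ring itself is an arene.
pendant –C6H5: benzene ring → arene.
–OH on an sp³ carbon → alcohol (secondary).
pendant –CONH2: carbonyl C bonded to C and N → amide.
pendant –CH2OCH3: C–O–C linkage → ether.
pendant –COCH3: carbonyl C bonded to two carbons → ketone.
–OH on an sp³ carbon → alcohol.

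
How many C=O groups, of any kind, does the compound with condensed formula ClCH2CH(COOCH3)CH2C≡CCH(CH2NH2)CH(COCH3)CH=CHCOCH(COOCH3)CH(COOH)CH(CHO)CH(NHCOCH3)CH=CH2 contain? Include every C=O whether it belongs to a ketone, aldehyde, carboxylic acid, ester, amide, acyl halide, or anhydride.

CH(COOCH3): ester, 1 C=O (running total 1).
CH(COCH3): ketone, 1 C=O (running total 2).
CO: ketone, 1 C=O (running total 3).
CH(COOCH3): ester, 1 C=O (running total 4).
CH(COOH): carboxylic acid, 1 C=O (running total 5).
CH(CHO): aldehyde, 1 C=O (running total 6).
CH(NHCOCH3): amide, 1 C=O (running total 7).

7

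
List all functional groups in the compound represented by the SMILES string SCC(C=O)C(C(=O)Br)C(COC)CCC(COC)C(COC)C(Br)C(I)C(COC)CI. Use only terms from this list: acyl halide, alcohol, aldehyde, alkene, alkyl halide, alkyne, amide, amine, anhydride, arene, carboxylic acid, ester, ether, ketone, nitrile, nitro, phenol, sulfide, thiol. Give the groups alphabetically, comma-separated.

–SH on an sp³ carbon → thiol.
pendant –CHO: carbonyl C bonded to C and H → aldehyde.
pendant –C(=O)X: carbonyl C bonded to C and halogen → acyl halide.
pendant –CH2OCH3: C–O–C linkage → ether.
pendant –CH2OCH3: C–O–C linkage → ether.
pendant –CH2OCH3: C–O–C linkage → ether.
halogen on an sp³ carbon → alkyl halide.
halogen on an sp³ carbon → alkyl halide.
pendant –CH2OCH3: C–O–C linkage → ether.
halogen on an sp³ carbon → alkyl halide.

acyl halide, aldehyde, alkyl halide, ether, thiol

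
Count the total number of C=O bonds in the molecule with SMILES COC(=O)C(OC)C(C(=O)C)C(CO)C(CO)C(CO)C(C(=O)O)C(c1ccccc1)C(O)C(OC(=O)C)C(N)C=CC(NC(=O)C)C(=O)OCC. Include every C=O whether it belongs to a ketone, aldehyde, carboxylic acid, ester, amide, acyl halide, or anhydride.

CH3OOC: ester, 1 C=O (running total 1).
CH(COCH3): ketone, 1 C=O (running total 2).
CH(COOH): carboxylic acid, 1 C=O (running total 3).
CH(OCOCH3): ester, 1 C=O (running total 4).
CH(NHCOCH3): amide, 1 C=O (running total 5).
COOCH2CH3: ester, 1 C=O (running total 6).

6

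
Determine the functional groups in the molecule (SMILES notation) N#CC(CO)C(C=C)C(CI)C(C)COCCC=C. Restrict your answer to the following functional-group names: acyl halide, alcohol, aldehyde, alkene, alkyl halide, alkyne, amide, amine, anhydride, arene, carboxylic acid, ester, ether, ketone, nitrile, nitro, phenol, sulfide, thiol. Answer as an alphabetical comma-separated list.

alcohol, alkene, alkyl halide, ether, nitrile

Reading the structure from left to right:
  N≡C: N≡C–: carbon triple-bonded to nitrogen → nitrile.
  CH(CH2OH): pendant –CH2OH on an sp³ backbone C → alcohol.
  CH(CH=CH2): pendant –CH=CH2: C=C double bond → alkene.
  CH(CH2I): pendant –CH2X: halogen on sp³ carbon → alkyl halide.
  CH2OCH2: C–O–C with sp³ carbons on both sides and no adjacent C=O → ether.
  CH=CH2: C=C double bond → alkene.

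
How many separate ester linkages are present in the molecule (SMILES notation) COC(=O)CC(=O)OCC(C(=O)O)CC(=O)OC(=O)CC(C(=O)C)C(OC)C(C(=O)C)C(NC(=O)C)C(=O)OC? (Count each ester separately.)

3

CH3O–C(=O)–: carbonyl C bonded to C and to –OCH3 → ester (not ketone + ether).
–C(=O)–O–C with C on the carbonyl side → ester.
pendant –COOH: carbonyl C bonded to C and –OH → carboxylic acid.
two acyl groups sharing one oxygen, –C(=O)–O–C(=O)– → anhydride.
pendant –COCH3: carbonyl C bonded to two carbons → ketone.
pendant –OCH3: C–O–C with sp³ C, no adjacent C=O → ether.
pendant –COCH3: carbonyl C bonded to two carbons → ketone.
pendant –NHC(=O)CH3: N bonded to a carbonyl → amide (not amine).
–C(=O)OCH3: carbonyl C bonded to C and to –OCH3 → ester (not ketone + ether).
Ester appears at: CH3OOC, CH2COOCH2, COOCH3 → 3.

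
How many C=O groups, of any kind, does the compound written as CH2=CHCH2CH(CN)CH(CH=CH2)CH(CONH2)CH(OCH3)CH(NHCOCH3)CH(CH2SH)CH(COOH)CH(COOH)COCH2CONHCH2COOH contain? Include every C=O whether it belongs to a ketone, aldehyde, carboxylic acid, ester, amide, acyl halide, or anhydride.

7

CH(CONH2): amide, 1 C=O (running total 1).
CH(NHCOCH3): amide, 1 C=O (running total 2).
CH(COOH): carboxylic acid, 1 C=O (running total 3).
CH(COOH): carboxylic acid, 1 C=O (running total 4).
CO: ketone, 1 C=O (running total 5).
CH2CONHCH2: amide, 1 C=O (running total 6).
COOH: carboxylic acid, 1 C=O (running total 7).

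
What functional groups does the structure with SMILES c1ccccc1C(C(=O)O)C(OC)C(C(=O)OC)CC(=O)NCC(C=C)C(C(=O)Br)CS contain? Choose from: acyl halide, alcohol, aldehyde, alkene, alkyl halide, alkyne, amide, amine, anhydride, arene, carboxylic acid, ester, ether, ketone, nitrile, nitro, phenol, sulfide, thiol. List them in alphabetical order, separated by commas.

Reading the structure from left to right:
  C6H5: C6H5– phenyl ring → arene.
  CH(COOH): pendant –COOH: carbonyl C bonded to C and –OH → carboxylic acid.
  CH(OCH3): pendant –OCH3: C–O–C with sp³ C, no adjacent C=O → ether.
  CH(COOCH3): pendant –COOCH3: carbonyl C bonded to C and –OCH3 → ester.
  CH2CONHCH2: –C(=O)–N– linkage → amide (the N is not an amine).
  CH(CH=CH2): pendant –CH=CH2: C=C double bond → alkene.
  CH(COBr): pendant –C(=O)X: carbonyl C bonded to C and halogen → acyl halide.
  CH2SH: –SH on an sp³ carbon → thiol.

acyl halide, alkene, amide, arene, carboxylic acid, ester, ether, thiol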